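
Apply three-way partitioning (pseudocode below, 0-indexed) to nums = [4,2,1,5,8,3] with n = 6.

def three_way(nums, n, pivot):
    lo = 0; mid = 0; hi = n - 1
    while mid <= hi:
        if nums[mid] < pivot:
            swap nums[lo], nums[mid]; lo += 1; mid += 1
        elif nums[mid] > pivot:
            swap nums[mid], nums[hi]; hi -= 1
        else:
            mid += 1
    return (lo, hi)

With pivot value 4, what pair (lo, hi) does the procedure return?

pivot = 4; lo=0, mid=0, hi=5
nums[mid]=4=4: mid=1
nums[mid]=2<4: swap nums[0],nums[1]; lo=1,mid=2 → [2,4,1,5,8,3]
nums[mid]=1<4: swap nums[1],nums[2]; lo=2,mid=3 → [2,1,4,5,8,3]
nums[mid]=5>4: swap nums[3],nums[5]; hi=4 → [2,1,4,3,8,5]
nums[mid]=3<4: swap nums[2],nums[3]; lo=3,mid=4 → [2,1,3,4,8,5]
nums[mid]=8>4: swap nums[4],nums[4]; hi=3 → [2,1,3,4,8,5]
end: lo=3, hi=3; nums = [2,1,3,4,8,5]

(3, 3)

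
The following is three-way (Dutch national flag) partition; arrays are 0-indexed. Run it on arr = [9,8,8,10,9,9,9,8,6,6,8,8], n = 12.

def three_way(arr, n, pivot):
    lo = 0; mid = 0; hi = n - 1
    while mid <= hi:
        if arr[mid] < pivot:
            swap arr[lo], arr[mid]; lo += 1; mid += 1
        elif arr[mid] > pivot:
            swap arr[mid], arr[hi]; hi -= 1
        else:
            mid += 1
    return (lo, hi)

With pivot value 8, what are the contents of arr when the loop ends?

[6,6,8,8,8,8,8,9,9,9,10,9]

pivot = 8; lo=0, mid=0, hi=11
arr[mid]=9>8: swap arr[0],arr[11]; hi=10 → [8,8,8,10,9,9,9,8,6,6,8,9]
arr[mid]=8=8: mid=1
arr[mid]=8=8: mid=2
arr[mid]=8=8: mid=3
arr[mid]=10>8: swap arr[3],arr[10]; hi=9 → [8,8,8,8,9,9,9,8,6,6,10,9]
arr[mid]=8=8: mid=4
arr[mid]=9>8: swap arr[4],arr[9]; hi=8 → [8,8,8,8,6,9,9,8,6,9,10,9]
arr[mid]=6<8: swap arr[0],arr[4]; lo=1,mid=5 → [6,8,8,8,8,9,9,8,6,9,10,9]
arr[mid]=9>8: swap arr[5],arr[8]; hi=7 → [6,8,8,8,8,6,9,8,9,9,10,9]
arr[mid]=6<8: swap arr[1],arr[5]; lo=2,mid=6 → [6,6,8,8,8,8,9,8,9,9,10,9]
arr[mid]=9>8: swap arr[6],arr[7]; hi=6 → [6,6,8,8,8,8,8,9,9,9,10,9]
arr[mid]=8=8: mid=7
end: lo=2, hi=6; arr = [6,6,8,8,8,8,8,9,9,9,10,9]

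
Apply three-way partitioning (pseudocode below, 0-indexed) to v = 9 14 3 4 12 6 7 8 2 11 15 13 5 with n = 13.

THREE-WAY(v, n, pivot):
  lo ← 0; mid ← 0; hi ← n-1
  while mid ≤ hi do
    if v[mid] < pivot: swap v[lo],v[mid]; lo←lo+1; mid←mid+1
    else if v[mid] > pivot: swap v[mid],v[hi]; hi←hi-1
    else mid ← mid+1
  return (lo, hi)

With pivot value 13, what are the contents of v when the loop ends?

9 5 3 4 12 6 7 8 2 11 13 15 14

pivot = 13; lo=0, mid=0, hi=12
v[mid]=9<13: swap v[0],v[0]; lo=1,mid=1 → 9 14 3 4 12 6 7 8 2 11 15 13 5
v[mid]=14>13: swap v[1],v[12]; hi=11 → 9 5 3 4 12 6 7 8 2 11 15 13 14
v[mid]=5<13: swap v[1],v[1]; lo=2,mid=2 → 9 5 3 4 12 6 7 8 2 11 15 13 14
v[mid]=3<13: swap v[2],v[2]; lo=3,mid=3 → 9 5 3 4 12 6 7 8 2 11 15 13 14
v[mid]=4<13: swap v[3],v[3]; lo=4,mid=4 → 9 5 3 4 12 6 7 8 2 11 15 13 14
v[mid]=12<13: swap v[4],v[4]; lo=5,mid=5 → 9 5 3 4 12 6 7 8 2 11 15 13 14
v[mid]=6<13: swap v[5],v[5]; lo=6,mid=6 → 9 5 3 4 12 6 7 8 2 11 15 13 14
v[mid]=7<13: swap v[6],v[6]; lo=7,mid=7 → 9 5 3 4 12 6 7 8 2 11 15 13 14
v[mid]=8<13: swap v[7],v[7]; lo=8,mid=8 → 9 5 3 4 12 6 7 8 2 11 15 13 14
v[mid]=2<13: swap v[8],v[8]; lo=9,mid=9 → 9 5 3 4 12 6 7 8 2 11 15 13 14
v[mid]=11<13: swap v[9],v[9]; lo=10,mid=10 → 9 5 3 4 12 6 7 8 2 11 15 13 14
v[mid]=15>13: swap v[10],v[11]; hi=10 → 9 5 3 4 12 6 7 8 2 11 13 15 14
v[mid]=13=13: mid=11
end: lo=10, hi=10; v = 9 5 3 4 12 6 7 8 2 11 13 15 14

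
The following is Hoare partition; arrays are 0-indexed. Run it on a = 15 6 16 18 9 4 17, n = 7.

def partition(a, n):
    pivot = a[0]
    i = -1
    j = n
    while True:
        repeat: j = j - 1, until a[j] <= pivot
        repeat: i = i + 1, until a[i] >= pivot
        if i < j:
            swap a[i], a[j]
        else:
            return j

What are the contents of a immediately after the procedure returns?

pivot = a[0] = 15; i = -1, j = 7
j→5 (a[5]=4≤15), i→0 (a[0]=15≥15); i<j, swap → 4 6 16 18 9 15 17
j→4 (a[4]=9≤15), i→2 (a[2]=16≥15); i<j, swap → 4 6 9 18 16 15 17
j→2, i→3; i≥j, return j=2. a = 4 6 9 18 16 15 17

4 6 9 18 16 15 17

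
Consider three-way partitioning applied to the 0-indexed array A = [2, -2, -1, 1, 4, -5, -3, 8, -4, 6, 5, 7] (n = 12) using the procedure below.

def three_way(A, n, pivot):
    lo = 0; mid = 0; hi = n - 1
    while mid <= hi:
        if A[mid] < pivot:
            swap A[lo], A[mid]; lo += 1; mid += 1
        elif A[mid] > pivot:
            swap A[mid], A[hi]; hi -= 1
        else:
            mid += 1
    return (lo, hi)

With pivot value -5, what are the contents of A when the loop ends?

pivot = -5; lo=0, mid=0, hi=11
A[mid]=2>-5: swap A[0],A[11]; hi=10 → [7, -2, -1, 1, 4, -5, -3, 8, -4, 6, 5, 2]
A[mid]=7>-5: swap A[0],A[10]; hi=9 → [5, -2, -1, 1, 4, -5, -3, 8, -4, 6, 7, 2]
A[mid]=5>-5: swap A[0],A[9]; hi=8 → [6, -2, -1, 1, 4, -5, -3, 8, -4, 5, 7, 2]
A[mid]=6>-5: swap A[0],A[8]; hi=7 → [-4, -2, -1, 1, 4, -5, -3, 8, 6, 5, 7, 2]
A[mid]=-4>-5: swap A[0],A[7]; hi=6 → [8, -2, -1, 1, 4, -5, -3, -4, 6, 5, 7, 2]
A[mid]=8>-5: swap A[0],A[6]; hi=5 → [-3, -2, -1, 1, 4, -5, 8, -4, 6, 5, 7, 2]
A[mid]=-3>-5: swap A[0],A[5]; hi=4 → [-5, -2, -1, 1, 4, -3, 8, -4, 6, 5, 7, 2]
A[mid]=-5=-5: mid=1
A[mid]=-2>-5: swap A[1],A[4]; hi=3 → [-5, 4, -1, 1, -2, -3, 8, -4, 6, 5, 7, 2]
A[mid]=4>-5: swap A[1],A[3]; hi=2 → [-5, 1, -1, 4, -2, -3, 8, -4, 6, 5, 7, 2]
A[mid]=1>-5: swap A[1],A[2]; hi=1 → [-5, -1, 1, 4, -2, -3, 8, -4, 6, 5, 7, 2]
A[mid]=-1>-5: swap A[1],A[1]; hi=0 → [-5, -1, 1, 4, -2, -3, 8, -4, 6, 5, 7, 2]
end: lo=0, hi=0; A = [-5, -1, 1, 4, -2, -3, 8, -4, 6, 5, 7, 2]

[-5, -1, 1, 4, -2, -3, 8, -4, 6, 5, 7, 2]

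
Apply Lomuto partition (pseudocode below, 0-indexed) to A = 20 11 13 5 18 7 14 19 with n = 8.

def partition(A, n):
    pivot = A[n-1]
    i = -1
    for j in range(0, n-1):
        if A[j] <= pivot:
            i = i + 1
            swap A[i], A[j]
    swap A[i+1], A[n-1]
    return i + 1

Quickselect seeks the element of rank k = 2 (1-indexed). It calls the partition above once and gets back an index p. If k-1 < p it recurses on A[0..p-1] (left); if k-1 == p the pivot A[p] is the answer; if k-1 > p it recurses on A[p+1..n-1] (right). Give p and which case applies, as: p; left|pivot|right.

6; left

pivot=19, i=-1
j=0: 20>19, skip
j=1: 11≤19, i=0, swap(0,1) ⇒ 11 20 13 5 18 7 14 19
j=2: 13≤19, i=1, swap(1,2) ⇒ 11 13 20 5 18 7 14 19
j=3: 5≤19, i=2, swap(2,3) ⇒ 11 13 5 20 18 7 14 19
j=4: 18≤19, i=3, swap(3,4) ⇒ 11 13 5 18 20 7 14 19
j=5: 7≤19, i=4, swap(4,5) ⇒ 11 13 5 18 7 20 14 19
j=6: 14≤19, i=5, swap(5,6) ⇒ 11 13 5 18 7 14 20 19
swap(6,7) ⇒ 11 13 5 18 7 14 19 20; return 6
p = 6; k-1 = 1 < 6 ⇒ left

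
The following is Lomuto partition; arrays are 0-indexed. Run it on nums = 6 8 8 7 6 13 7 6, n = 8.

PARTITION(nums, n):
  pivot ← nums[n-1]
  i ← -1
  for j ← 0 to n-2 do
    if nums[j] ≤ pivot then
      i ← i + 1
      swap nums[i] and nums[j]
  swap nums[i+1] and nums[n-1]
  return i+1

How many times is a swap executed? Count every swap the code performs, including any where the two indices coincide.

pivot = nums[7] = 6; i = -1
j=0: nums[0]=6 ≤ 6 → i=0, swap nums[0],nums[0] (no change) → 6 8 8 7 6 13 7 6
j=1: nums[1]=8 > 6 → no swap
j=2: nums[2]=8 > 6 → no swap
j=3: nums[3]=7 > 6 → no swap
j=4: nums[4]=6 ≤ 6 → i=1, swap nums[1],nums[4] → 6 6 8 7 8 13 7 6
j=5: nums[5]=13 > 6 → no swap
j=6: nums[6]=7 > 6 → no swap
final swap nums[2],nums[7] → 6 6 6 7 8 13 7 8; return 2

3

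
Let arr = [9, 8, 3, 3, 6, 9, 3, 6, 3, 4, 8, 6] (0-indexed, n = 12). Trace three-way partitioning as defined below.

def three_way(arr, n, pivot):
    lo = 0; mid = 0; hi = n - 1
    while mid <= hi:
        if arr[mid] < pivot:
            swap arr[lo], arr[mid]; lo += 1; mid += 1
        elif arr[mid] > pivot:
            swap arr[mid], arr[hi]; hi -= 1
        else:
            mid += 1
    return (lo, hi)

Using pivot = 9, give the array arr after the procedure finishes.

pivot = 9; lo=0, mid=0, hi=11
arr[mid]=9=9: mid=1
arr[mid]=8<9: swap arr[0],arr[1]; lo=1,mid=2 → [8, 9, 3, 3, 6, 9, 3, 6, 3, 4, 8, 6]
arr[mid]=3<9: swap arr[1],arr[2]; lo=2,mid=3 → [8, 3, 9, 3, 6, 9, 3, 6, 3, 4, 8, 6]
arr[mid]=3<9: swap arr[2],arr[3]; lo=3,mid=4 → [8, 3, 3, 9, 6, 9, 3, 6, 3, 4, 8, 6]
arr[mid]=6<9: swap arr[3],arr[4]; lo=4,mid=5 → [8, 3, 3, 6, 9, 9, 3, 6, 3, 4, 8, 6]
arr[mid]=9=9: mid=6
arr[mid]=3<9: swap arr[4],arr[6]; lo=5,mid=7 → [8, 3, 3, 6, 3, 9, 9, 6, 3, 4, 8, 6]
arr[mid]=6<9: swap arr[5],arr[7]; lo=6,mid=8 → [8, 3, 3, 6, 3, 6, 9, 9, 3, 4, 8, 6]
arr[mid]=3<9: swap arr[6],arr[8]; lo=7,mid=9 → [8, 3, 3, 6, 3, 6, 3, 9, 9, 4, 8, 6]
arr[mid]=4<9: swap arr[7],arr[9]; lo=8,mid=10 → [8, 3, 3, 6, 3, 6, 3, 4, 9, 9, 8, 6]
arr[mid]=8<9: swap arr[8],arr[10]; lo=9,mid=11 → [8, 3, 3, 6, 3, 6, 3, 4, 8, 9, 9, 6]
arr[mid]=6<9: swap arr[9],arr[11]; lo=10,mid=12 → [8, 3, 3, 6, 3, 6, 3, 4, 8, 6, 9, 9]
end: lo=10, hi=11; arr = [8, 3, 3, 6, 3, 6, 3, 4, 8, 6, 9, 9]

[8, 3, 3, 6, 3, 6, 3, 4, 8, 6, 9, 9]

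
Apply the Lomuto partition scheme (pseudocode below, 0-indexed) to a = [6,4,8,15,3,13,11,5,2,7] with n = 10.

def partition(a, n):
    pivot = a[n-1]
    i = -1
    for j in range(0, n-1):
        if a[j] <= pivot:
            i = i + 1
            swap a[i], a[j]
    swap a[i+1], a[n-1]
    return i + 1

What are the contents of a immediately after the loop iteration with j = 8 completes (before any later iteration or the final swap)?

[6,4,3,5,2,13,11,15,8,7]

pivot=7, i=-1
j=0: 6≤7, i=0, swap(0,0) ⇒ [6,4,8,15,3,13,11,5,2,7]
j=1: 4≤7, i=1, swap(1,1) ⇒ [6,4,8,15,3,13,11,5,2,7]
j=2: 8>7, skip
j=3: 15>7, skip
j=4: 3≤7, i=2, swap(2,4) ⇒ [6,4,3,15,8,13,11,5,2,7]
j=5: 13>7, skip
j=6: 11>7, skip
j=7: 5≤7, i=3, swap(3,7) ⇒ [6,4,3,5,8,13,11,15,2,7]
j=8: 2≤7, i=4, swap(4,8) ⇒ [6,4,3,5,2,13,11,15,8,7]
(after j=8) a = [6,4,3,5,2,13,11,15,8,7]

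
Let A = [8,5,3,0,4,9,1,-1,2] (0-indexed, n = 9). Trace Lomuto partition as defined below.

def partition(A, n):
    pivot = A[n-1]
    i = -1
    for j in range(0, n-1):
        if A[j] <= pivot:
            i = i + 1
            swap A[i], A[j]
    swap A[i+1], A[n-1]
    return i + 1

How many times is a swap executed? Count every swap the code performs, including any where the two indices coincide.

pivot=2, i=-1
j=0: 8>2, skip
j=1: 5>2, skip
j=2: 3>2, skip
j=3: 0≤2, i=0, swap(0,3) ⇒ [0,5,3,8,4,9,1,-1,2]
j=4: 4>2, skip
j=5: 9>2, skip
j=6: 1≤2, i=1, swap(1,6) ⇒ [0,1,3,8,4,9,5,-1,2]
j=7: -1≤2, i=2, swap(2,7) ⇒ [0,1,-1,8,4,9,5,3,2]
swap(3,8) ⇒ [0,1,-1,2,4,9,5,3,8]; return 3

4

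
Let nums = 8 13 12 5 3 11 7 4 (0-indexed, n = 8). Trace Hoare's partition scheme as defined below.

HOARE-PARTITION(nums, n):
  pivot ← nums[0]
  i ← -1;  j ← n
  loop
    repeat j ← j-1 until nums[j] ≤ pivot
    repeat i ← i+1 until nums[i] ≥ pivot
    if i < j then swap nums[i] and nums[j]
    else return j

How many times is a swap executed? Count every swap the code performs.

pivot = nums[0] = 8; i = -1, j = 8
j→7 (nums[7]=4≤8), i→0 (nums[0]=8≥8); i<j, swap → 4 13 12 5 3 11 7 8
j→6 (nums[6]=7≤8), i→1 (nums[1]=13≥8); i<j, swap → 4 7 12 5 3 11 13 8
j→4 (nums[4]=3≤8), i→2 (nums[2]=12≥8); i<j, swap → 4 7 3 5 12 11 13 8
j→3, i→4; i≥j, return j=3. nums = 4 7 3 5 12 11 13 8

3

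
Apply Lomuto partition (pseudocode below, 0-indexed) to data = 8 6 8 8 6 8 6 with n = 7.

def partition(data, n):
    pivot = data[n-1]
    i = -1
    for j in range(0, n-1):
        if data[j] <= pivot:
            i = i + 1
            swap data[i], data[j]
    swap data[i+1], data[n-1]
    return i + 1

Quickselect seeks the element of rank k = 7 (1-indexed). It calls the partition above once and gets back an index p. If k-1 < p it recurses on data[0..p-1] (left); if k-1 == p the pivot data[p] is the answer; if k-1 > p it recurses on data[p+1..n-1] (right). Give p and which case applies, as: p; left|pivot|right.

2; right

pivot=6, i=-1
j=0: 8>6, skip
j=1: 6≤6, i=0, swap(0,1) ⇒ 6 8 8 8 6 8 6
j=2: 8>6, skip
j=3: 8>6, skip
j=4: 6≤6, i=1, swap(1,4) ⇒ 6 6 8 8 8 8 6
j=5: 8>6, skip
swap(2,6) ⇒ 6 6 6 8 8 8 8; return 2
p = 2; k-1 = 6 > 2 ⇒ right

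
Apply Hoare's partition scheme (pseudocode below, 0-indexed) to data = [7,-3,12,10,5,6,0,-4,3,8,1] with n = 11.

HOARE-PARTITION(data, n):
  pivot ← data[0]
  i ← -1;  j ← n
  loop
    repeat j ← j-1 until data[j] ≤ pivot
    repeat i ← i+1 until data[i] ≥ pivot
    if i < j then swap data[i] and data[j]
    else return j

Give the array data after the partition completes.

[1,-3,3,-4,5,6,0,10,12,8,7]

pivot = data[0] = 7; i = -1, j = 11
j→10 (data[10]=1≤7), i→0 (data[0]=7≥7); i<j, swap → [1,-3,12,10,5,6,0,-4,3,8,7]
j→8 (data[8]=3≤7), i→2 (data[2]=12≥7); i<j, swap → [1,-3,3,10,5,6,0,-4,12,8,7]
j→7 (data[7]=-4≤7), i→3 (data[3]=10≥7); i<j, swap → [1,-3,3,-4,5,6,0,10,12,8,7]
j→6, i→7; i≥j, return j=6. data = [1,-3,3,-4,5,6,0,10,12,8,7]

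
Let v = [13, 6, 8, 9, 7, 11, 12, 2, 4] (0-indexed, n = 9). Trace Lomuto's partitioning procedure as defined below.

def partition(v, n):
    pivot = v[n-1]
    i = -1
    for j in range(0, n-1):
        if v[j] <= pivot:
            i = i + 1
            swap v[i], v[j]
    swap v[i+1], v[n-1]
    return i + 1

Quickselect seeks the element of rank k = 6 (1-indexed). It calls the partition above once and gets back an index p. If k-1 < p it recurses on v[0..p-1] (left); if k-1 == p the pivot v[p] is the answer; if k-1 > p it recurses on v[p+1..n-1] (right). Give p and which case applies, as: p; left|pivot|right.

pivot=4, i=-1
j=0: 13>4, skip
j=1: 6>4, skip
j=2: 8>4, skip
j=3: 9>4, skip
j=4: 7>4, skip
j=5: 11>4, skip
j=6: 12>4, skip
j=7: 2≤4, i=0, swap(0,7) ⇒ [2, 6, 8, 9, 7, 11, 12, 13, 4]
swap(1,8) ⇒ [2, 4, 8, 9, 7, 11, 12, 13, 6]; return 1
p = 1; k-1 = 5 > 1 ⇒ right

1; right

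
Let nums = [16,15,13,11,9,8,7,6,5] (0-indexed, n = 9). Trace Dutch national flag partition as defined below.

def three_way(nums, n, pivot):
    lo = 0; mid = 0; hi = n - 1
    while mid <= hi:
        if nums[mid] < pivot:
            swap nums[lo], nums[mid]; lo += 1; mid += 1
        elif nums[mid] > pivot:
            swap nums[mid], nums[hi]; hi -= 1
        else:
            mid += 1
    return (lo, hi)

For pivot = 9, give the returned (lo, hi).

pivot = 9; lo=0, mid=0, hi=8
nums[mid]=16>9: swap nums[0],nums[8]; hi=7 → [5,15,13,11,9,8,7,6,16]
nums[mid]=5<9: swap nums[0],nums[0]; lo=1,mid=1 → [5,15,13,11,9,8,7,6,16]
nums[mid]=15>9: swap nums[1],nums[7]; hi=6 → [5,6,13,11,9,8,7,15,16]
nums[mid]=6<9: swap nums[1],nums[1]; lo=2,mid=2 → [5,6,13,11,9,8,7,15,16]
nums[mid]=13>9: swap nums[2],nums[6]; hi=5 → [5,6,7,11,9,8,13,15,16]
nums[mid]=7<9: swap nums[2],nums[2]; lo=3,mid=3 → [5,6,7,11,9,8,13,15,16]
nums[mid]=11>9: swap nums[3],nums[5]; hi=4 → [5,6,7,8,9,11,13,15,16]
nums[mid]=8<9: swap nums[3],nums[3]; lo=4,mid=4 → [5,6,7,8,9,11,13,15,16]
nums[mid]=9=9: mid=5
end: lo=4, hi=4; nums = [5,6,7,8,9,11,13,15,16]

(4, 4)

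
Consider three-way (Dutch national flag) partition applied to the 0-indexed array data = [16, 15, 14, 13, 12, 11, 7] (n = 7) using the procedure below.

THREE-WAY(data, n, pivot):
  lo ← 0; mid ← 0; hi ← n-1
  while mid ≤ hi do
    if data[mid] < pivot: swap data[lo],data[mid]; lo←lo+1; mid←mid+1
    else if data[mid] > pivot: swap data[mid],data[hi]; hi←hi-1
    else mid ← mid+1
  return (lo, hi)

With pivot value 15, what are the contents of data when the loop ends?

[7, 14, 13, 12, 11, 15, 16]

lo=0 mid=0 hi=6
16>15: swap(0,6), hi=5 ⇒ [7, 15, 14, 13, 12, 11, 16]
7<15: swap(0,0), lo=1 mid=1 ⇒ [7, 15, 14, 13, 12, 11, 16]
15=15: mid=2
14<15: swap(1,2), lo=2 mid=3 ⇒ [7, 14, 15, 13, 12, 11, 16]
13<15: swap(2,3), lo=3 mid=4 ⇒ [7, 14, 13, 15, 12, 11, 16]
12<15: swap(3,4), lo=4 mid=5 ⇒ [7, 14, 13, 12, 15, 11, 16]
11<15: swap(4,5), lo=5 mid=6 ⇒ [7, 14, 13, 12, 11, 15, 16]
done. lo=5 hi=5; data=[7, 14, 13, 12, 11, 15, 16]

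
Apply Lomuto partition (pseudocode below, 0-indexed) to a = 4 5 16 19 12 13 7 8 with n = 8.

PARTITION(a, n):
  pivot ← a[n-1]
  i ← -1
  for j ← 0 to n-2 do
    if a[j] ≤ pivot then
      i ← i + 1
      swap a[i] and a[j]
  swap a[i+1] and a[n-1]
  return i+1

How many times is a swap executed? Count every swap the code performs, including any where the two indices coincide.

4

pivot = a[7] = 8; i = -1
j=0: a[0]=4 ≤ 8 → i=0, swap a[0],a[0] (no change) → 4 5 16 19 12 13 7 8
j=1: a[1]=5 ≤ 8 → i=1, swap a[1],a[1] (no change) → 4 5 16 19 12 13 7 8
j=2: a[2]=16 > 8 → no swap
j=3: a[3]=19 > 8 → no swap
j=4: a[4]=12 > 8 → no swap
j=5: a[5]=13 > 8 → no swap
j=6: a[6]=7 ≤ 8 → i=2, swap a[2],a[6] → 4 5 7 19 12 13 16 8
final swap a[3],a[7] → 4 5 7 8 12 13 16 19; return 3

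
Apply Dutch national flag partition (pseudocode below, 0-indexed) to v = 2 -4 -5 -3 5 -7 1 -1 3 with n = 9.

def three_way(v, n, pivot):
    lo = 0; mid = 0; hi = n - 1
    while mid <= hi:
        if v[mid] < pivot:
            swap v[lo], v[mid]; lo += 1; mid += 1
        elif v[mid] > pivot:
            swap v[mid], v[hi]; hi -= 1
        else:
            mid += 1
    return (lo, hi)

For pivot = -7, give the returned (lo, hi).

(0, 0)

pivot = -7; lo=0, mid=0, hi=8
v[mid]=2>-7: swap v[0],v[8]; hi=7 → 3 -4 -5 -3 5 -7 1 -1 2
v[mid]=3>-7: swap v[0],v[7]; hi=6 → -1 -4 -5 -3 5 -7 1 3 2
v[mid]=-1>-7: swap v[0],v[6]; hi=5 → 1 -4 -5 -3 5 -7 -1 3 2
v[mid]=1>-7: swap v[0],v[5]; hi=4 → -7 -4 -5 -3 5 1 -1 3 2
v[mid]=-7=-7: mid=1
v[mid]=-4>-7: swap v[1],v[4]; hi=3 → -7 5 -5 -3 -4 1 -1 3 2
v[mid]=5>-7: swap v[1],v[3]; hi=2 → -7 -3 -5 5 -4 1 -1 3 2
v[mid]=-3>-7: swap v[1],v[2]; hi=1 → -7 -5 -3 5 -4 1 -1 3 2
v[mid]=-5>-7: swap v[1],v[1]; hi=0 → -7 -5 -3 5 -4 1 -1 3 2
end: lo=0, hi=0; v = -7 -5 -3 5 -4 1 -1 3 2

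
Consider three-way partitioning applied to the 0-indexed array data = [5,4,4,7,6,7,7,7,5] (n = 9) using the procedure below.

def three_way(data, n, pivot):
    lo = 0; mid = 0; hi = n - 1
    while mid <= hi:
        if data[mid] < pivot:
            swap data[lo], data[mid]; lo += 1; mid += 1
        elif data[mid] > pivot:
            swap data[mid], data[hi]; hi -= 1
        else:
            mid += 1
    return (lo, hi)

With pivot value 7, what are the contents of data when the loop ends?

[5,4,4,6,5,7,7,7,7]

pivot = 7; lo=0, mid=0, hi=8
data[mid]=5<7: swap data[0],data[0]; lo=1,mid=1 → [5,4,4,7,6,7,7,7,5]
data[mid]=4<7: swap data[1],data[1]; lo=2,mid=2 → [5,4,4,7,6,7,7,7,5]
data[mid]=4<7: swap data[2],data[2]; lo=3,mid=3 → [5,4,4,7,6,7,7,7,5]
data[mid]=7=7: mid=4
data[mid]=6<7: swap data[3],data[4]; lo=4,mid=5 → [5,4,4,6,7,7,7,7,5]
data[mid]=7=7: mid=6
data[mid]=7=7: mid=7
data[mid]=7=7: mid=8
data[mid]=5<7: swap data[4],data[8]; lo=5,mid=9 → [5,4,4,6,5,7,7,7,7]
end: lo=5, hi=8; data = [5,4,4,6,5,7,7,7,7]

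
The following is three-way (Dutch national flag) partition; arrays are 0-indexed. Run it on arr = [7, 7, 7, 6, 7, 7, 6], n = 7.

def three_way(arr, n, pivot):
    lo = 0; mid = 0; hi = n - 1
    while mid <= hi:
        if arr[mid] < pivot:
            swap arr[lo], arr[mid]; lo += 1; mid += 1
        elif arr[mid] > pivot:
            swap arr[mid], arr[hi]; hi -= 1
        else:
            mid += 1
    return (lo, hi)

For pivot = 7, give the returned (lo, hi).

(2, 6)

lo=0 mid=0 hi=6
7=7: mid=1
7=7: mid=2
7=7: mid=3
6<7: swap(0,3), lo=1 mid=4 ⇒ [6, 7, 7, 7, 7, 7, 6]
7=7: mid=5
7=7: mid=6
6<7: swap(1,6), lo=2 mid=7 ⇒ [6, 6, 7, 7, 7, 7, 7]
done. lo=2 hi=6; arr=[6, 6, 7, 7, 7, 7, 7]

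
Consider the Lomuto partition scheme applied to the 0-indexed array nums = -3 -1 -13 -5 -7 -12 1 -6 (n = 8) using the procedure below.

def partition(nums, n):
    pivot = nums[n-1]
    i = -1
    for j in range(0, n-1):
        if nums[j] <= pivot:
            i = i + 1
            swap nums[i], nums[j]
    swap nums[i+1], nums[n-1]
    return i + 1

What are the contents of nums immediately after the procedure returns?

pivot=-6, i=-1
j=0: -3>-6, skip
j=1: -1>-6, skip
j=2: -13≤-6, i=0, swap(0,2) ⇒ -13 -1 -3 -5 -7 -12 1 -6
j=3: -5>-6, skip
j=4: -7≤-6, i=1, swap(1,4) ⇒ -13 -7 -3 -5 -1 -12 1 -6
j=5: -12≤-6, i=2, swap(2,5) ⇒ -13 -7 -12 -5 -1 -3 1 -6
j=6: 1>-6, skip
swap(3,7) ⇒ -13 -7 -12 -6 -1 -3 1 -5; return 3

-13 -7 -12 -6 -1 -3 1 -5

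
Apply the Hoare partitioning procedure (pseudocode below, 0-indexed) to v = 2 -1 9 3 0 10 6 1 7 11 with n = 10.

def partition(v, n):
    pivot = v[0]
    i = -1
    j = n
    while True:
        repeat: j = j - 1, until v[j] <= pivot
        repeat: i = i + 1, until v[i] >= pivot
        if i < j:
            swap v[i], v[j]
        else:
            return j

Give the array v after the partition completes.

1 -1 0 3 9 10 6 2 7 11

pivot = v[0] = 2; i = -1, j = 10
j→7 (v[7]=1≤2), i→0 (v[0]=2≥2); i<j, swap → 1 -1 9 3 0 10 6 2 7 11
j→4 (v[4]=0≤2), i→2 (v[2]=9≥2); i<j, swap → 1 -1 0 3 9 10 6 2 7 11
j→2, i→3; i≥j, return j=2. v = 1 -1 0 3 9 10 6 2 7 11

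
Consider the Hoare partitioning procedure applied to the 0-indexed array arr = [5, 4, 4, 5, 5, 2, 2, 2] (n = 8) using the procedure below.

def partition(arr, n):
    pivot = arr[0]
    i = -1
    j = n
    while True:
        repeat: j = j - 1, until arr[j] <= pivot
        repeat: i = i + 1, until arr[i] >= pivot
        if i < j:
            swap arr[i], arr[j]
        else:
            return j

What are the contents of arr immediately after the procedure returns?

[2, 4, 4, 2, 2, 5, 5, 5]

pivot=5
j stops at 7 (2), i stops at 0 (5); swap ⇒ [2, 4, 4, 5, 5, 2, 2, 5]
j stops at 6 (2), i stops at 3 (5); swap ⇒ [2, 4, 4, 2, 5, 2, 5, 5]
j stops at 5 (2), i stops at 4 (5); swap ⇒ [2, 4, 4, 2, 2, 5, 5, 5]
j stops at 4, i stops at 5; i≥j ⇒ return 4. arr=[2, 4, 4, 2, 2, 5, 5, 5]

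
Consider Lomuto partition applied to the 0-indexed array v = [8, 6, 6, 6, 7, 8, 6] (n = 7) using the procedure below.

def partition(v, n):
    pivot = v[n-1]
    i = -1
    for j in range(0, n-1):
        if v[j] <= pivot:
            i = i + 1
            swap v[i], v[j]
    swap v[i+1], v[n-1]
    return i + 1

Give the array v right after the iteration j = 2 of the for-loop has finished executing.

[6, 6, 8, 6, 7, 8, 6]

pivot=6, i=-1
j=0: 8>6, skip
j=1: 6≤6, i=0, swap(0,1) ⇒ [6, 8, 6, 6, 7, 8, 6]
j=2: 6≤6, i=1, swap(1,2) ⇒ [6, 6, 8, 6, 7, 8, 6]
(after j=2) v = [6, 6, 8, 6, 7, 8, 6]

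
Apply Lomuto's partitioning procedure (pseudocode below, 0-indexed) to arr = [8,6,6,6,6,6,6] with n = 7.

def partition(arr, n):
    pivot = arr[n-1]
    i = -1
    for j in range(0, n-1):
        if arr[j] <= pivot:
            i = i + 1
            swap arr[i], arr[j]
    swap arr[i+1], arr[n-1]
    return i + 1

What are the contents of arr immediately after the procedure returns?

pivot=6, i=-1
j=0: 8>6, skip
j=1: 6≤6, i=0, swap(0,1) ⇒ [6,8,6,6,6,6,6]
j=2: 6≤6, i=1, swap(1,2) ⇒ [6,6,8,6,6,6,6]
j=3: 6≤6, i=2, swap(2,3) ⇒ [6,6,6,8,6,6,6]
j=4: 6≤6, i=3, swap(3,4) ⇒ [6,6,6,6,8,6,6]
j=5: 6≤6, i=4, swap(4,5) ⇒ [6,6,6,6,6,8,6]
swap(5,6) ⇒ [6,6,6,6,6,6,8]; return 5

[6,6,6,6,6,6,8]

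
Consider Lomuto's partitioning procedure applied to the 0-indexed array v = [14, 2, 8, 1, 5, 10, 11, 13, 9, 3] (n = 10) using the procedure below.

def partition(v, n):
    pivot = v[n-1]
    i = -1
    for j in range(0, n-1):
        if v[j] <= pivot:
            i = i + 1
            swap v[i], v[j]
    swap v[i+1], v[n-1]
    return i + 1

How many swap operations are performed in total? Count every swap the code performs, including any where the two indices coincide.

pivot=3, i=-1
j=0: 14>3, skip
j=1: 2≤3, i=0, swap(0,1) ⇒ [2, 14, 8, 1, 5, 10, 11, 13, 9, 3]
j=2: 8>3, skip
j=3: 1≤3, i=1, swap(1,3) ⇒ [2, 1, 8, 14, 5, 10, 11, 13, 9, 3]
j=4: 5>3, skip
j=5: 10>3, skip
j=6: 11>3, skip
j=7: 13>3, skip
j=8: 9>3, skip
swap(2,9) ⇒ [2, 1, 3, 14, 5, 10, 11, 13, 9, 8]; return 2

3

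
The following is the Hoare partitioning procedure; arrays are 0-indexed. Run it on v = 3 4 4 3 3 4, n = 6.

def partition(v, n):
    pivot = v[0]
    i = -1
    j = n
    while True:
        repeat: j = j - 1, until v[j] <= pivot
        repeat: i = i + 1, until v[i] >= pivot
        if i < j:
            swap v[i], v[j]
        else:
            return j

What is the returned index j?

1

pivot = v[0] = 3; i = -1, j = 6
j→4 (v[4]=3≤3), i→0 (v[0]=3≥3); i<j, swap → 3 4 4 3 3 4
j→3 (v[3]=3≤3), i→1 (v[1]=4≥3); i<j, swap → 3 3 4 4 3 4
j→1, i→2; i≥j, return j=1. v = 3 3 4 4 3 4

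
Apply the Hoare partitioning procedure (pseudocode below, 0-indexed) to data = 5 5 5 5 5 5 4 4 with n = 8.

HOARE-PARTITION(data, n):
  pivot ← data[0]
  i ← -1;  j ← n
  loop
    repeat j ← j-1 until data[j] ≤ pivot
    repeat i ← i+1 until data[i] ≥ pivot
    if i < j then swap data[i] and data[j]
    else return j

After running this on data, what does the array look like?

4 4 5 5 5 5 5 5

pivot=5
j stops at 7 (4), i stops at 0 (5); swap ⇒ 4 5 5 5 5 5 4 5
j stops at 6 (4), i stops at 1 (5); swap ⇒ 4 4 5 5 5 5 5 5
j stops at 5 (5), i stops at 2 (5); swap ⇒ 4 4 5 5 5 5 5 5
j stops at 4 (5), i stops at 3 (5); swap ⇒ 4 4 5 5 5 5 5 5
j stops at 3, i stops at 4; i≥j ⇒ return 3. data=4 4 5 5 5 5 5 5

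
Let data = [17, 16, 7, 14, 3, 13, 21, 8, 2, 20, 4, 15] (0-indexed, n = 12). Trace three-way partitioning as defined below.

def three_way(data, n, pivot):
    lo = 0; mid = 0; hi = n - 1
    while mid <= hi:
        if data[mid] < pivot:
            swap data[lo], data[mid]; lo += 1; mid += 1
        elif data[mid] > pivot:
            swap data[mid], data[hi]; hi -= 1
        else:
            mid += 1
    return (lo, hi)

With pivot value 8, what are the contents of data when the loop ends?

lo=0 mid=0 hi=11
17>8: swap(0,11), hi=10 ⇒ [15, 16, 7, 14, 3, 13, 21, 8, 2, 20, 4, 17]
15>8: swap(0,10), hi=9 ⇒ [4, 16, 7, 14, 3, 13, 21, 8, 2, 20, 15, 17]
4<8: swap(0,0), lo=1 mid=1 ⇒ [4, 16, 7, 14, 3, 13, 21, 8, 2, 20, 15, 17]
16>8: swap(1,9), hi=8 ⇒ [4, 20, 7, 14, 3, 13, 21, 8, 2, 16, 15, 17]
20>8: swap(1,8), hi=7 ⇒ [4, 2, 7, 14, 3, 13, 21, 8, 20, 16, 15, 17]
2<8: swap(1,1), lo=2 mid=2 ⇒ [4, 2, 7, 14, 3, 13, 21, 8, 20, 16, 15, 17]
7<8: swap(2,2), lo=3 mid=3 ⇒ [4, 2, 7, 14, 3, 13, 21, 8, 20, 16, 15, 17]
14>8: swap(3,7), hi=6 ⇒ [4, 2, 7, 8, 3, 13, 21, 14, 20, 16, 15, 17]
8=8: mid=4
3<8: swap(3,4), lo=4 mid=5 ⇒ [4, 2, 7, 3, 8, 13, 21, 14, 20, 16, 15, 17]
13>8: swap(5,6), hi=5 ⇒ [4, 2, 7, 3, 8, 21, 13, 14, 20, 16, 15, 17]
21>8: swap(5,5), hi=4 ⇒ [4, 2, 7, 3, 8, 21, 13, 14, 20, 16, 15, 17]
done. lo=4 hi=4; data=[4, 2, 7, 3, 8, 21, 13, 14, 20, 16, 15, 17]

[4, 2, 7, 3, 8, 21, 13, 14, 20, 16, 15, 17]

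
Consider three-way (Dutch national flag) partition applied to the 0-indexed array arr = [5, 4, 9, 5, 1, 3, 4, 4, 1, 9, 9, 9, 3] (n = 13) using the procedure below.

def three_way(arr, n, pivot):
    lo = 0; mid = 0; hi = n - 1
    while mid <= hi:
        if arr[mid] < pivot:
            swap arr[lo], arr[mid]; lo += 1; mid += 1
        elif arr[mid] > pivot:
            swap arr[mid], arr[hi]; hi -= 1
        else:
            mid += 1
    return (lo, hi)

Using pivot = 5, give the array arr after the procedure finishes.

[4, 3, 1, 3, 4, 4, 1, 5, 5, 9, 9, 9, 9]

pivot = 5; lo=0, mid=0, hi=12
arr[mid]=5=5: mid=1
arr[mid]=4<5: swap arr[0],arr[1]; lo=1,mid=2 → [4, 5, 9, 5, 1, 3, 4, 4, 1, 9, 9, 9, 3]
arr[mid]=9>5: swap arr[2],arr[12]; hi=11 → [4, 5, 3, 5, 1, 3, 4, 4, 1, 9, 9, 9, 9]
arr[mid]=3<5: swap arr[1],arr[2]; lo=2,mid=3 → [4, 3, 5, 5, 1, 3, 4, 4, 1, 9, 9, 9, 9]
arr[mid]=5=5: mid=4
arr[mid]=1<5: swap arr[2],arr[4]; lo=3,mid=5 → [4, 3, 1, 5, 5, 3, 4, 4, 1, 9, 9, 9, 9]
arr[mid]=3<5: swap arr[3],arr[5]; lo=4,mid=6 → [4, 3, 1, 3, 5, 5, 4, 4, 1, 9, 9, 9, 9]
arr[mid]=4<5: swap arr[4],arr[6]; lo=5,mid=7 → [4, 3, 1, 3, 4, 5, 5, 4, 1, 9, 9, 9, 9]
arr[mid]=4<5: swap arr[5],arr[7]; lo=6,mid=8 → [4, 3, 1, 3, 4, 4, 5, 5, 1, 9, 9, 9, 9]
arr[mid]=1<5: swap arr[6],arr[8]; lo=7,mid=9 → [4, 3, 1, 3, 4, 4, 1, 5, 5, 9, 9, 9, 9]
arr[mid]=9>5: swap arr[9],arr[11]; hi=10 → [4, 3, 1, 3, 4, 4, 1, 5, 5, 9, 9, 9, 9]
arr[mid]=9>5: swap arr[9],arr[10]; hi=9 → [4, 3, 1, 3, 4, 4, 1, 5, 5, 9, 9, 9, 9]
arr[mid]=9>5: swap arr[9],arr[9]; hi=8 → [4, 3, 1, 3, 4, 4, 1, 5, 5, 9, 9, 9, 9]
end: lo=7, hi=8; arr = [4, 3, 1, 3, 4, 4, 1, 5, 5, 9, 9, 9, 9]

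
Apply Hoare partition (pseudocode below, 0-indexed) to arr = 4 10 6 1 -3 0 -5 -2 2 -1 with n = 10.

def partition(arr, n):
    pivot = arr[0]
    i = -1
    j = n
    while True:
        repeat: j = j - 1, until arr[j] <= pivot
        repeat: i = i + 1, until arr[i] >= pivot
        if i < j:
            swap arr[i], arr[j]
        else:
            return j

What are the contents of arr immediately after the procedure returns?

pivot=4
j stops at 9 (-1), i stops at 0 (4); swap ⇒ -1 10 6 1 -3 0 -5 -2 2 4
j stops at 8 (2), i stops at 1 (10); swap ⇒ -1 2 6 1 -3 0 -5 -2 10 4
j stops at 7 (-2), i stops at 2 (6); swap ⇒ -1 2 -2 1 -3 0 -5 6 10 4
j stops at 6, i stops at 7; i≥j ⇒ return 6. arr=-1 2 -2 1 -3 0 -5 6 10 4

-1 2 -2 1 -3 0 -5 6 10 4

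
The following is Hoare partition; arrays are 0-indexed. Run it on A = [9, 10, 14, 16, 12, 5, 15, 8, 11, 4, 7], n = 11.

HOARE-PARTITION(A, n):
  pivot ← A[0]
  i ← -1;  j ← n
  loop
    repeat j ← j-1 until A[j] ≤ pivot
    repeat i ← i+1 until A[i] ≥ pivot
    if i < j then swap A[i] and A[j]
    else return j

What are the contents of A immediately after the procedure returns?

[7, 4, 8, 5, 12, 16, 15, 14, 11, 10, 9]

pivot = A[0] = 9; i = -1, j = 11
j→10 (A[10]=7≤9), i→0 (A[0]=9≥9); i<j, swap → [7, 10, 14, 16, 12, 5, 15, 8, 11, 4, 9]
j→9 (A[9]=4≤9), i→1 (A[1]=10≥9); i<j, swap → [7, 4, 14, 16, 12, 5, 15, 8, 11, 10, 9]
j→7 (A[7]=8≤9), i→2 (A[2]=14≥9); i<j, swap → [7, 4, 8, 16, 12, 5, 15, 14, 11, 10, 9]
j→5 (A[5]=5≤9), i→3 (A[3]=16≥9); i<j, swap → [7, 4, 8, 5, 12, 16, 15, 14, 11, 10, 9]
j→3, i→4; i≥j, return j=3. A = [7, 4, 8, 5, 12, 16, 15, 14, 11, 10, 9]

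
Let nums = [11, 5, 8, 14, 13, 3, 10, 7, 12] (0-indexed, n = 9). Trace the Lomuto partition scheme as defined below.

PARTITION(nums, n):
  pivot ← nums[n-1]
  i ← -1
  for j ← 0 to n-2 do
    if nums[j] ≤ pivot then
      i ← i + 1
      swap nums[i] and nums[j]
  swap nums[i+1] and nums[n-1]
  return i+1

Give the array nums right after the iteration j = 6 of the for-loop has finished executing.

[11, 5, 8, 3, 10, 14, 13, 7, 12]

pivot = nums[8] = 12; i = -1
j=0: nums[0]=11 ≤ 12 → i=0, swap nums[0],nums[0] (no change) → [11, 5, 8, 14, 13, 3, 10, 7, 12]
j=1: nums[1]=5 ≤ 12 → i=1, swap nums[1],nums[1] (no change) → [11, 5, 8, 14, 13, 3, 10, 7, 12]
j=2: nums[2]=8 ≤ 12 → i=2, swap nums[2],nums[2] (no change) → [11, 5, 8, 14, 13, 3, 10, 7, 12]
j=3: nums[3]=14 > 12 → no swap
j=4: nums[4]=13 > 12 → no swap
j=5: nums[5]=3 ≤ 12 → i=3, swap nums[3],nums[5] → [11, 5, 8, 3, 13, 14, 10, 7, 12]
j=6: nums[6]=10 ≤ 12 → i=4, swap nums[4],nums[6] → [11, 5, 8, 3, 10, 14, 13, 7, 12]
(after j=6) nums = [11, 5, 8, 3, 10, 14, 13, 7, 12]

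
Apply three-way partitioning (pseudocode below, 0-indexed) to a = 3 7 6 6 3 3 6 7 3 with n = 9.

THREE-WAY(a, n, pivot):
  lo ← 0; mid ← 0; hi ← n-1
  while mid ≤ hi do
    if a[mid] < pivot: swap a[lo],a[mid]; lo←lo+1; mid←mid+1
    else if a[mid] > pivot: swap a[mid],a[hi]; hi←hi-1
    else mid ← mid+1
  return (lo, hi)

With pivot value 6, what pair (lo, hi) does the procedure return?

(4, 6)

pivot = 6; lo=0, mid=0, hi=8
a[mid]=3<6: swap a[0],a[0]; lo=1,mid=1 → 3 7 6 6 3 3 6 7 3
a[mid]=7>6: swap a[1],a[8]; hi=7 → 3 3 6 6 3 3 6 7 7
a[mid]=3<6: swap a[1],a[1]; lo=2,mid=2 → 3 3 6 6 3 3 6 7 7
a[mid]=6=6: mid=3
a[mid]=6=6: mid=4
a[mid]=3<6: swap a[2],a[4]; lo=3,mid=5 → 3 3 3 6 6 3 6 7 7
a[mid]=3<6: swap a[3],a[5]; lo=4,mid=6 → 3 3 3 3 6 6 6 7 7
a[mid]=6=6: mid=7
a[mid]=7>6: swap a[7],a[7]; hi=6 → 3 3 3 3 6 6 6 7 7
end: lo=4, hi=6; a = 3 3 3 3 6 6 6 7 7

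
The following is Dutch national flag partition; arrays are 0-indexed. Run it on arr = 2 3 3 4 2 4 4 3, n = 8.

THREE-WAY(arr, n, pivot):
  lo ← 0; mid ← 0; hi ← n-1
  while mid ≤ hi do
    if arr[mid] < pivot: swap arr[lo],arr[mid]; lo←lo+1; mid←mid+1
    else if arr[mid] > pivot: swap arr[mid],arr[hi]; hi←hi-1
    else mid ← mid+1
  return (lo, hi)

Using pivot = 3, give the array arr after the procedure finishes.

lo=0 mid=0 hi=7
2<3: swap(0,0), lo=1 mid=1 ⇒ 2 3 3 4 2 4 4 3
3=3: mid=2
3=3: mid=3
4>3: swap(3,7), hi=6 ⇒ 2 3 3 3 2 4 4 4
3=3: mid=4
2<3: swap(1,4), lo=2 mid=5 ⇒ 2 2 3 3 3 4 4 4
4>3: swap(5,6), hi=5 ⇒ 2 2 3 3 3 4 4 4
4>3: swap(5,5), hi=4 ⇒ 2 2 3 3 3 4 4 4
done. lo=2 hi=4; arr=2 2 3 3 3 4 4 4

2 2 3 3 3 4 4 4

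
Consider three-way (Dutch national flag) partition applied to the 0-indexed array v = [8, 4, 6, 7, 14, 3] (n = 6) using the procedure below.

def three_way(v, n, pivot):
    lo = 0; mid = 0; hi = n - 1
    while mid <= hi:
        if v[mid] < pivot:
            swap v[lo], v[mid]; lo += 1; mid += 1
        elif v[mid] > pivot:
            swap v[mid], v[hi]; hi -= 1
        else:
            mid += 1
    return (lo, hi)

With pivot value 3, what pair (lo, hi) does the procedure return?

lo=0 mid=0 hi=5
8>3: swap(0,5), hi=4 ⇒ [3, 4, 6, 7, 14, 8]
3=3: mid=1
4>3: swap(1,4), hi=3 ⇒ [3, 14, 6, 7, 4, 8]
14>3: swap(1,3), hi=2 ⇒ [3, 7, 6, 14, 4, 8]
7>3: swap(1,2), hi=1 ⇒ [3, 6, 7, 14, 4, 8]
6>3: swap(1,1), hi=0 ⇒ [3, 6, 7, 14, 4, 8]
done. lo=0 hi=0; v=[3, 6, 7, 14, 4, 8]

(0, 0)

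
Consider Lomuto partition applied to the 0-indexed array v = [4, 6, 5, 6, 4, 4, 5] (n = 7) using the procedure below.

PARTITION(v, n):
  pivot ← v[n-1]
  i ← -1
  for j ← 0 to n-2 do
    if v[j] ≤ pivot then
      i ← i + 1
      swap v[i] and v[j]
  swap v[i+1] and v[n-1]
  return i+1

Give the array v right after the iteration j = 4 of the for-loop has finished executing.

pivot = v[6] = 5; i = -1
j=0: v[0]=4 ≤ 5 → i=0, swap v[0],v[0] (no change) → [4, 6, 5, 6, 4, 4, 5]
j=1: v[1]=6 > 5 → no swap
j=2: v[2]=5 ≤ 5 → i=1, swap v[1],v[2] → [4, 5, 6, 6, 4, 4, 5]
j=3: v[3]=6 > 5 → no swap
j=4: v[4]=4 ≤ 5 → i=2, swap v[2],v[4] → [4, 5, 4, 6, 6, 4, 5]
(after j=4) v = [4, 5, 4, 6, 6, 4, 5]

[4, 5, 4, 6, 6, 4, 5]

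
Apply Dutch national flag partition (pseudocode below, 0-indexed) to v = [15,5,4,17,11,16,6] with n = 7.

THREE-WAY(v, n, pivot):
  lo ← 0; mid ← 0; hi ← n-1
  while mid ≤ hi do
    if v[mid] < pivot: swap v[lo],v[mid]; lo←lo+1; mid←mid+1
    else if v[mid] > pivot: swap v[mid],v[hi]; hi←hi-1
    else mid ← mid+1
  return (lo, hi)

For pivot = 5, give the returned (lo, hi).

pivot = 5; lo=0, mid=0, hi=6
v[mid]=15>5: swap v[0],v[6]; hi=5 → [6,5,4,17,11,16,15]
v[mid]=6>5: swap v[0],v[5]; hi=4 → [16,5,4,17,11,6,15]
v[mid]=16>5: swap v[0],v[4]; hi=3 → [11,5,4,17,16,6,15]
v[mid]=11>5: swap v[0],v[3]; hi=2 → [17,5,4,11,16,6,15]
v[mid]=17>5: swap v[0],v[2]; hi=1 → [4,5,17,11,16,6,15]
v[mid]=4<5: swap v[0],v[0]; lo=1,mid=1 → [4,5,17,11,16,6,15]
v[mid]=5=5: mid=2
end: lo=1, hi=1; v = [4,5,17,11,16,6,15]

(1, 1)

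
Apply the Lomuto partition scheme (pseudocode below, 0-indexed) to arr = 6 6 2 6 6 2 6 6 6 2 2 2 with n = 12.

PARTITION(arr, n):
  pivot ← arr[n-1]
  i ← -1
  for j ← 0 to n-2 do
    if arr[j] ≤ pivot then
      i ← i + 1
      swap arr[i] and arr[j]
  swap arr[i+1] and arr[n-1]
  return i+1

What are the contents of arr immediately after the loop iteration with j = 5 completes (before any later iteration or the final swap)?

pivot=2, i=-1
j=0: 6>2, skip
j=1: 6>2, skip
j=2: 2≤2, i=0, swap(0,2) ⇒ 2 6 6 6 6 2 6 6 6 2 2 2
j=3: 6>2, skip
j=4: 6>2, skip
j=5: 2≤2, i=1, swap(1,5) ⇒ 2 2 6 6 6 6 6 6 6 2 2 2
(after j=5) arr = 2 2 6 6 6 6 6 6 6 2 2 2

2 2 6 6 6 6 6 6 6 2 2 2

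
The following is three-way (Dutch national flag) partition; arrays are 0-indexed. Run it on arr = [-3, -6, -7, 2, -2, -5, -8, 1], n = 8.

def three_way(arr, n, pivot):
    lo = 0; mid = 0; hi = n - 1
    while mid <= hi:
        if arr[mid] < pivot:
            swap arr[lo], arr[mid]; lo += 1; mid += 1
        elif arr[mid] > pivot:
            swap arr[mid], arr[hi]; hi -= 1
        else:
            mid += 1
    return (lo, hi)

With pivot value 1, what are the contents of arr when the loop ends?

lo=0 mid=0 hi=7
-3<1: swap(0,0), lo=1 mid=1 ⇒ [-3, -6, -7, 2, -2, -5, -8, 1]
-6<1: swap(1,1), lo=2 mid=2 ⇒ [-3, -6, -7, 2, -2, -5, -8, 1]
-7<1: swap(2,2), lo=3 mid=3 ⇒ [-3, -6, -7, 2, -2, -5, -8, 1]
2>1: swap(3,7), hi=6 ⇒ [-3, -6, -7, 1, -2, -5, -8, 2]
1=1: mid=4
-2<1: swap(3,4), lo=4 mid=5 ⇒ [-3, -6, -7, -2, 1, -5, -8, 2]
-5<1: swap(4,5), lo=5 mid=6 ⇒ [-3, -6, -7, -2, -5, 1, -8, 2]
-8<1: swap(5,6), lo=6 mid=7 ⇒ [-3, -6, -7, -2, -5, -8, 1, 2]
done. lo=6 hi=6; arr=[-3, -6, -7, -2, -5, -8, 1, 2]

[-3, -6, -7, -2, -5, -8, 1, 2]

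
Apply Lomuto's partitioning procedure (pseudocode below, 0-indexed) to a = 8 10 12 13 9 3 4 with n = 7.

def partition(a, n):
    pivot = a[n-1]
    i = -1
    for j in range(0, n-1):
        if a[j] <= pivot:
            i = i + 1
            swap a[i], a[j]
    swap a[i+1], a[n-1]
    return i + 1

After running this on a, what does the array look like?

3 4 12 13 9 8 10

pivot=4, i=-1
j=0: 8>4, skip
j=1: 10>4, skip
j=2: 12>4, skip
j=3: 13>4, skip
j=4: 9>4, skip
j=5: 3≤4, i=0, swap(0,5) ⇒ 3 10 12 13 9 8 4
swap(1,6) ⇒ 3 4 12 13 9 8 10; return 1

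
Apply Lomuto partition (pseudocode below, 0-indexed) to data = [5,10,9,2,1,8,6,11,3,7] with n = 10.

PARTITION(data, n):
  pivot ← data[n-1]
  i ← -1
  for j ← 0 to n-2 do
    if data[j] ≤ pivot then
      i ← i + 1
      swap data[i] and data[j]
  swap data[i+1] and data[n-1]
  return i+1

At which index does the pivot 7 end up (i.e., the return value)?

5

pivot = data[9] = 7; i = -1
j=0: data[0]=5 ≤ 7 → i=0, swap data[0],data[0] (no change) → [5,10,9,2,1,8,6,11,3,7]
j=1: data[1]=10 > 7 → no swap
j=2: data[2]=9 > 7 → no swap
j=3: data[3]=2 ≤ 7 → i=1, swap data[1],data[3] → [5,2,9,10,1,8,6,11,3,7]
j=4: data[4]=1 ≤ 7 → i=2, swap data[2],data[4] → [5,2,1,10,9,8,6,11,3,7]
j=5: data[5]=8 > 7 → no swap
j=6: data[6]=6 ≤ 7 → i=3, swap data[3],data[6] → [5,2,1,6,9,8,10,11,3,7]
j=7: data[7]=11 > 7 → no swap
j=8: data[8]=3 ≤ 7 → i=4, swap data[4],data[8] → [5,2,1,6,3,8,10,11,9,7]
final swap data[5],data[9] → [5,2,1,6,3,7,10,11,9,8]; return 5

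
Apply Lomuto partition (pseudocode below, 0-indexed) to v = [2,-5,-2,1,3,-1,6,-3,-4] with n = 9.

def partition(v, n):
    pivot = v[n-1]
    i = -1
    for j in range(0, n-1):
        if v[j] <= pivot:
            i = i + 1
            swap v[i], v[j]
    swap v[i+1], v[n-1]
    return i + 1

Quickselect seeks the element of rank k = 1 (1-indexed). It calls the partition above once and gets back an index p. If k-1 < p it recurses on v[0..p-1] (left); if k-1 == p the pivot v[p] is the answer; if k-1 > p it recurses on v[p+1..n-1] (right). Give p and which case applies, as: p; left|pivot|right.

pivot=-4, i=-1
j=0: 2>-4, skip
j=1: -5≤-4, i=0, swap(0,1) ⇒ [-5,2,-2,1,3,-1,6,-3,-4]
j=2: -2>-4, skip
j=3: 1>-4, skip
j=4: 3>-4, skip
j=5: -1>-4, skip
j=6: 6>-4, skip
j=7: -3>-4, skip
swap(1,8) ⇒ [-5,-4,-2,1,3,-1,6,-3,2]; return 1
p = 1; k-1 = 0 < 1 ⇒ left

1; left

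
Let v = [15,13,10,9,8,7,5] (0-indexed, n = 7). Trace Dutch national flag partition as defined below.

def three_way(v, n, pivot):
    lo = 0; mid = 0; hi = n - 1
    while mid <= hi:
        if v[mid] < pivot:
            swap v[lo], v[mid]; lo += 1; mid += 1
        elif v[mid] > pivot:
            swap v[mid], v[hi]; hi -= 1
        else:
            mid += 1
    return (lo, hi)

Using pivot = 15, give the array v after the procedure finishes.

[13,10,9,8,7,5,15]

lo=0 mid=0 hi=6
15=15: mid=1
13<15: swap(0,1), lo=1 mid=2 ⇒ [13,15,10,9,8,7,5]
10<15: swap(1,2), lo=2 mid=3 ⇒ [13,10,15,9,8,7,5]
9<15: swap(2,3), lo=3 mid=4 ⇒ [13,10,9,15,8,7,5]
8<15: swap(3,4), lo=4 mid=5 ⇒ [13,10,9,8,15,7,5]
7<15: swap(4,5), lo=5 mid=6 ⇒ [13,10,9,8,7,15,5]
5<15: swap(5,6), lo=6 mid=7 ⇒ [13,10,9,8,7,5,15]
done. lo=6 hi=6; v=[13,10,9,8,7,5,15]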